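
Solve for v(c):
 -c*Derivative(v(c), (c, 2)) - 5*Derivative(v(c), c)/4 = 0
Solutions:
 v(c) = C1 + C2/c^(1/4)


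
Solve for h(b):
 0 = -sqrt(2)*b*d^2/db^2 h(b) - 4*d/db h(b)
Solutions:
 h(b) = C1 + C2*b^(1 - 2*sqrt(2))


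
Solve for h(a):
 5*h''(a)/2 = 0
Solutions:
 h(a) = C1 + C2*a


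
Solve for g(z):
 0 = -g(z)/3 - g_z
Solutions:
 g(z) = C1*exp(-z/3)


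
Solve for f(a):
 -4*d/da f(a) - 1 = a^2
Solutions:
 f(a) = C1 - a^3/12 - a/4


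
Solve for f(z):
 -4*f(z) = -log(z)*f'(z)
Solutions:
 f(z) = C1*exp(4*li(z))


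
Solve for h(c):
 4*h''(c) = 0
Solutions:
 h(c) = C1 + C2*c


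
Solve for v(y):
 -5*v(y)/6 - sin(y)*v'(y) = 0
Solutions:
 v(y) = C1*(cos(y) + 1)^(5/12)/(cos(y) - 1)^(5/12)


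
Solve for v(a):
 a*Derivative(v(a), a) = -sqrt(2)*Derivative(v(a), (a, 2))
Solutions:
 v(a) = C1 + C2*erf(2^(1/4)*a/2)


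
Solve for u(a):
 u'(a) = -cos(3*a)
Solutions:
 u(a) = C1 - sin(3*a)/3


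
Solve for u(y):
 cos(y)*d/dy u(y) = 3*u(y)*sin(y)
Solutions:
 u(y) = C1/cos(y)^3


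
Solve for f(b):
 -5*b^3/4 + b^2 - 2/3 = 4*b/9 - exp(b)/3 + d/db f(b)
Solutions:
 f(b) = C1 - 5*b^4/16 + b^3/3 - 2*b^2/9 - 2*b/3 + exp(b)/3


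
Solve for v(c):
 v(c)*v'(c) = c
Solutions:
 v(c) = -sqrt(C1 + c^2)
 v(c) = sqrt(C1 + c^2)


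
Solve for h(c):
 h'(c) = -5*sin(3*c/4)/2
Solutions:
 h(c) = C1 + 10*cos(3*c/4)/3


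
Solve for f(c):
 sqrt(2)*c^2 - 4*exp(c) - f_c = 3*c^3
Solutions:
 f(c) = C1 - 3*c^4/4 + sqrt(2)*c^3/3 - 4*exp(c)


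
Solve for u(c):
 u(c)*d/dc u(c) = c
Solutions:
 u(c) = -sqrt(C1 + c^2)
 u(c) = sqrt(C1 + c^2)


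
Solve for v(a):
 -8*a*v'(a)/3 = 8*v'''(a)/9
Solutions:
 v(a) = C1 + Integral(C2*airyai(-3^(1/3)*a) + C3*airybi(-3^(1/3)*a), a)


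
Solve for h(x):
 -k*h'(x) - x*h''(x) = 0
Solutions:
 h(x) = C1 + x^(1 - re(k))*(C2*sin(log(x)*Abs(im(k))) + C3*cos(log(x)*im(k)))


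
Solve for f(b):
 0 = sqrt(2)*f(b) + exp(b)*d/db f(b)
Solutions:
 f(b) = C1*exp(sqrt(2)*exp(-b))


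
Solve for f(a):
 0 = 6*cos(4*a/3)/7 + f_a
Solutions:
 f(a) = C1 - 9*sin(4*a/3)/14


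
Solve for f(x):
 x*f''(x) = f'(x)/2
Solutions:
 f(x) = C1 + C2*x^(3/2)


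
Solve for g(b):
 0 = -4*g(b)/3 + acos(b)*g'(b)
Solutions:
 g(b) = C1*exp(4*Integral(1/acos(b), b)/3)


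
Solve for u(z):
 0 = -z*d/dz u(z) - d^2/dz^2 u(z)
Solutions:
 u(z) = C1 + C2*erf(sqrt(2)*z/2)


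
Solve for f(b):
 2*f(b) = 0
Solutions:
 f(b) = 0


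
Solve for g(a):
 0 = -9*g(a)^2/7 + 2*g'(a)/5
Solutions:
 g(a) = -14/(C1 + 45*a)


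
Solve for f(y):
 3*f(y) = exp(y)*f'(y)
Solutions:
 f(y) = C1*exp(-3*exp(-y))


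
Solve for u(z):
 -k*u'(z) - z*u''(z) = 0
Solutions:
 u(z) = C1 + z^(1 - re(k))*(C2*sin(log(z)*Abs(im(k))) + C3*cos(log(z)*im(k)))


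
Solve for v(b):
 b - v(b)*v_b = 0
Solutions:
 v(b) = -sqrt(C1 + b^2)
 v(b) = sqrt(C1 + b^2)


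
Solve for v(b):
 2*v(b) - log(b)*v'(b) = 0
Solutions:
 v(b) = C1*exp(2*li(b))


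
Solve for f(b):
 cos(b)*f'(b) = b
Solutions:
 f(b) = C1 + Integral(b/cos(b), b)


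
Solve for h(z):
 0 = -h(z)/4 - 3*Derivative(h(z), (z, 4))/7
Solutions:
 h(z) = (C1*sin(3^(3/4)*7^(1/4)*z/6) + C2*cos(3^(3/4)*7^(1/4)*z/6))*exp(-3^(3/4)*7^(1/4)*z/6) + (C3*sin(3^(3/4)*7^(1/4)*z/6) + C4*cos(3^(3/4)*7^(1/4)*z/6))*exp(3^(3/4)*7^(1/4)*z/6)


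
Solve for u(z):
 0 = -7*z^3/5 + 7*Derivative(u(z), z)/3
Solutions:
 u(z) = C1 + 3*z^4/20


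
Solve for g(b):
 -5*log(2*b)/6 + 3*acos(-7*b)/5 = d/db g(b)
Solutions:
 g(b) = C1 - 5*b*log(b)/6 + 3*b*acos(-7*b)/5 - 5*b*log(2)/6 + 5*b/6 + 3*sqrt(1 - 49*b^2)/35


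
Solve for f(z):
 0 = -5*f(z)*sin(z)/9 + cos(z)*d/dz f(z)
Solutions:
 f(z) = C1/cos(z)^(5/9)


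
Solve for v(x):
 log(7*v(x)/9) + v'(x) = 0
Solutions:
 -Integral(1/(-log(_y) - log(7) + 2*log(3)), (_y, v(x))) = C1 - x


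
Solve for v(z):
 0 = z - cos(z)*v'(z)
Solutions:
 v(z) = C1 + Integral(z/cos(z), z)


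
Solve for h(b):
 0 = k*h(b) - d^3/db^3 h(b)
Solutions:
 h(b) = C1*exp(b*k^(1/3)) + C2*exp(b*k^(1/3)*(-1 + sqrt(3)*I)/2) + C3*exp(-b*k^(1/3)*(1 + sqrt(3)*I)/2)


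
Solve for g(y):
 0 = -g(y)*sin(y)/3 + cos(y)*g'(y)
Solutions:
 g(y) = C1/cos(y)^(1/3)


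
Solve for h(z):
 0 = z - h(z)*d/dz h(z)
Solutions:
 h(z) = -sqrt(C1 + z^2)
 h(z) = sqrt(C1 + z^2)


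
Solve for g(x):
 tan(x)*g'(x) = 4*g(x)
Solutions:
 g(x) = C1*sin(x)^4


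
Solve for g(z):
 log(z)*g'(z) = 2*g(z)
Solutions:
 g(z) = C1*exp(2*li(z))


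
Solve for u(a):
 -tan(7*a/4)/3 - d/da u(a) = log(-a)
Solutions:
 u(a) = C1 - a*log(-a) + a + 4*log(cos(7*a/4))/21


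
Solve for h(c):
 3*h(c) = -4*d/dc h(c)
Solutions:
 h(c) = C1*exp(-3*c/4)


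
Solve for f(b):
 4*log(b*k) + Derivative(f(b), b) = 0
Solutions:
 f(b) = C1 - 4*b*log(b*k) + 4*b


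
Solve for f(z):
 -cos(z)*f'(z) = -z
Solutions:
 f(z) = C1 + Integral(z/cos(z), z)


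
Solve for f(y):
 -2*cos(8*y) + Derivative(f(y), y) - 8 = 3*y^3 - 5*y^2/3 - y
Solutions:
 f(y) = C1 + 3*y^4/4 - 5*y^3/9 - y^2/2 + 8*y + sin(8*y)/4


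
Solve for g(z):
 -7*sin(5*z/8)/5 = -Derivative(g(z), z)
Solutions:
 g(z) = C1 - 56*cos(5*z/8)/25


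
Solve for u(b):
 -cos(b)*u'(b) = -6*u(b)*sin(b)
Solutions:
 u(b) = C1/cos(b)^6


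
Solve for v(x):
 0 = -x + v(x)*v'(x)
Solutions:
 v(x) = -sqrt(C1 + x^2)
 v(x) = sqrt(C1 + x^2)


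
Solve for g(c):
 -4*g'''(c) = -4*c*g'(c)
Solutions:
 g(c) = C1 + Integral(C2*airyai(c) + C3*airybi(c), c)


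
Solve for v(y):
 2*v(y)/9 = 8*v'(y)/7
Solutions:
 v(y) = C1*exp(7*y/36)


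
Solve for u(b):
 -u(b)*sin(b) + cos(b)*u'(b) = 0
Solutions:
 u(b) = C1/cos(b)


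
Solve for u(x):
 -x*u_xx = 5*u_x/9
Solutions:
 u(x) = C1 + C2*x^(4/9)


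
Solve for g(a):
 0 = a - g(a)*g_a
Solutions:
 g(a) = -sqrt(C1 + a^2)
 g(a) = sqrt(C1 + a^2)


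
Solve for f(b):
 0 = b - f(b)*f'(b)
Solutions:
 f(b) = -sqrt(C1 + b^2)
 f(b) = sqrt(C1 + b^2)


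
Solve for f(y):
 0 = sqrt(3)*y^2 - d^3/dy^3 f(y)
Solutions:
 f(y) = C1 + C2*y + C3*y^2 + sqrt(3)*y^5/60


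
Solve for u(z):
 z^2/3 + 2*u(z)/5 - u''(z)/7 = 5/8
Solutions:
 u(z) = C1*exp(-sqrt(70)*z/5) + C2*exp(sqrt(70)*z/5) - 5*z^2/6 + 325/336


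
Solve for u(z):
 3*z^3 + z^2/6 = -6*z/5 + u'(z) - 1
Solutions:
 u(z) = C1 + 3*z^4/4 + z^3/18 + 3*z^2/5 + z


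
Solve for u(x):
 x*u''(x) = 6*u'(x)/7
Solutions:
 u(x) = C1 + C2*x^(13/7)


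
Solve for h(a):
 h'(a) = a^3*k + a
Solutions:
 h(a) = C1 + a^4*k/4 + a^2/2


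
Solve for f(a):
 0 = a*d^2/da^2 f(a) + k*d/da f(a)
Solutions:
 f(a) = C1 + a^(1 - re(k))*(C2*sin(log(a)*Abs(im(k))) + C3*cos(log(a)*im(k)))


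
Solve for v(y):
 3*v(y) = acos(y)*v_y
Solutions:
 v(y) = C1*exp(3*Integral(1/acos(y), y))


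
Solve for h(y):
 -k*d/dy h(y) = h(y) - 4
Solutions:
 h(y) = C1*exp(-y/k) + 4


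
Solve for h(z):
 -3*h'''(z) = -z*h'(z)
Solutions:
 h(z) = C1 + Integral(C2*airyai(3^(2/3)*z/3) + C3*airybi(3^(2/3)*z/3), z)


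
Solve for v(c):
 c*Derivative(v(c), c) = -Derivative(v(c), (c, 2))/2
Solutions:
 v(c) = C1 + C2*erf(c)


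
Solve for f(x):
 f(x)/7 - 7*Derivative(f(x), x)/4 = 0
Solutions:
 f(x) = C1*exp(4*x/49)


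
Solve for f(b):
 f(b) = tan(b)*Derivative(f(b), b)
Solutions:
 f(b) = C1*sin(b)


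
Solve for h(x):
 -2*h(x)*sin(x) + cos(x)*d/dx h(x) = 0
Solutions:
 h(x) = C1/cos(x)^2


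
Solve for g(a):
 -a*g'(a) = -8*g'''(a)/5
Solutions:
 g(a) = C1 + Integral(C2*airyai(5^(1/3)*a/2) + C3*airybi(5^(1/3)*a/2), a)


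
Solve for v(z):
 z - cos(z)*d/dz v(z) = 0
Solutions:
 v(z) = C1 + Integral(z/cos(z), z)


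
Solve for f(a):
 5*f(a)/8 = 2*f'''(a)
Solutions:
 f(a) = C3*exp(2^(2/3)*5^(1/3)*a/4) + (C1*sin(2^(2/3)*sqrt(3)*5^(1/3)*a/8) + C2*cos(2^(2/3)*sqrt(3)*5^(1/3)*a/8))*exp(-2^(2/3)*5^(1/3)*a/8)


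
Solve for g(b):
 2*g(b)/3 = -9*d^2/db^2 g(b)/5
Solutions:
 g(b) = C1*sin(sqrt(30)*b/9) + C2*cos(sqrt(30)*b/9)


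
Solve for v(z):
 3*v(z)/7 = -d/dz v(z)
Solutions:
 v(z) = C1*exp(-3*z/7)


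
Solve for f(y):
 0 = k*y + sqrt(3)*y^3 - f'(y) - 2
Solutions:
 f(y) = C1 + k*y^2/2 + sqrt(3)*y^4/4 - 2*y


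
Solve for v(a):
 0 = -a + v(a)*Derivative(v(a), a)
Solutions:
 v(a) = -sqrt(C1 + a^2)
 v(a) = sqrt(C1 + a^2)


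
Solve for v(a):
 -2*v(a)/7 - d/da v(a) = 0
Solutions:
 v(a) = C1*exp(-2*a/7)


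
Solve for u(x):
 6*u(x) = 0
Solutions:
 u(x) = 0


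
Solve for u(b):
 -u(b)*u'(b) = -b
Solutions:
 u(b) = -sqrt(C1 + b^2)
 u(b) = sqrt(C1 + b^2)


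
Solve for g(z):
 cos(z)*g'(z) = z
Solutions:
 g(z) = C1 + Integral(z/cos(z), z)


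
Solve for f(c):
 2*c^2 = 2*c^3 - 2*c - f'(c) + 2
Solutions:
 f(c) = C1 + c^4/2 - 2*c^3/3 - c^2 + 2*c


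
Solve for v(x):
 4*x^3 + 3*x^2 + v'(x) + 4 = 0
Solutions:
 v(x) = C1 - x^4 - x^3 - 4*x


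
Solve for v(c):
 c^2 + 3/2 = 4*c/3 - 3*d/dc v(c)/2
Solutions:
 v(c) = C1 - 2*c^3/9 + 4*c^2/9 - c


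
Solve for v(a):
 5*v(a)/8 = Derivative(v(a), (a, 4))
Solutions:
 v(a) = C1*exp(-10^(1/4)*a/2) + C2*exp(10^(1/4)*a/2) + C3*sin(10^(1/4)*a/2) + C4*cos(10^(1/4)*a/2)


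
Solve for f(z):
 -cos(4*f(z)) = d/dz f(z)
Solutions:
 f(z) = -asin((C1 + exp(8*z))/(C1 - exp(8*z)))/4 + pi/4
 f(z) = asin((C1 + exp(8*z))/(C1 - exp(8*z)))/4


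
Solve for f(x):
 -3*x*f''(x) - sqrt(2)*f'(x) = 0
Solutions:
 f(x) = C1 + C2*x^(1 - sqrt(2)/3)


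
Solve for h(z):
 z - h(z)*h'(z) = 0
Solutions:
 h(z) = -sqrt(C1 + z^2)
 h(z) = sqrt(C1 + z^2)


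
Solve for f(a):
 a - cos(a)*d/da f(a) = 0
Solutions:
 f(a) = C1 + Integral(a/cos(a), a)


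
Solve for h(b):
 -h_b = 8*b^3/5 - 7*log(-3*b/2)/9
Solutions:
 h(b) = C1 - 2*b^4/5 + 7*b*log(-b)/9 + 7*b*(-1 - log(2) + log(3))/9


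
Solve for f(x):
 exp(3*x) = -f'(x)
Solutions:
 f(x) = C1 - exp(3*x)/3


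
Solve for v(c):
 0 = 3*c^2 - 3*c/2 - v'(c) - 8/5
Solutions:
 v(c) = C1 + c^3 - 3*c^2/4 - 8*c/5


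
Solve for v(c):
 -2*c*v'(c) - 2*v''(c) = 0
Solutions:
 v(c) = C1 + C2*erf(sqrt(2)*c/2)


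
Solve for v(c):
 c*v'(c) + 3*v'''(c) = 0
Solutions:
 v(c) = C1 + Integral(C2*airyai(-3^(2/3)*c/3) + C3*airybi(-3^(2/3)*c/3), c)


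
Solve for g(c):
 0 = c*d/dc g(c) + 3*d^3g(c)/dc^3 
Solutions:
 g(c) = C1 + Integral(C2*airyai(-3^(2/3)*c/3) + C3*airybi(-3^(2/3)*c/3), c)


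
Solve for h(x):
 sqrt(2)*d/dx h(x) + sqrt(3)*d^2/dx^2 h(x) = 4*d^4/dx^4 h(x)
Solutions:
 h(x) = C1 + C2*exp(-x*(3^(5/6)/(sqrt(18 - sqrt(3)) + 3*sqrt(2))^(1/3) + 3^(2/3)*(sqrt(18 - sqrt(3)) + 3*sqrt(2))^(1/3))/12)*sin(x*(-3^(1/6)*(sqrt(18 - sqrt(3)) + 3*sqrt(2))^(1/3) + 3^(1/3)/(sqrt(18 - sqrt(3)) + 3*sqrt(2))^(1/3))/4) + C3*exp(-x*(3^(5/6)/(sqrt(18 - sqrt(3)) + 3*sqrt(2))^(1/3) + 3^(2/3)*(sqrt(18 - sqrt(3)) + 3*sqrt(2))^(1/3))/12)*cos(x*(-3^(1/6)*(sqrt(18 - sqrt(3)) + 3*sqrt(2))^(1/3) + 3^(1/3)/(sqrt(18 - sqrt(3)) + 3*sqrt(2))^(1/3))/4) + C4*exp(x*(3^(5/6)/(sqrt(18 - sqrt(3)) + 3*sqrt(2))^(1/3) + 3^(2/3)*(sqrt(18 - sqrt(3)) + 3*sqrt(2))^(1/3))/6)


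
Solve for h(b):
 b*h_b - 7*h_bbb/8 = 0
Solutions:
 h(b) = C1 + Integral(C2*airyai(2*7^(2/3)*b/7) + C3*airybi(2*7^(2/3)*b/7), b)


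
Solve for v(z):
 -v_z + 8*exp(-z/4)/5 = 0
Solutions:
 v(z) = C1 - 32*exp(-z/4)/5


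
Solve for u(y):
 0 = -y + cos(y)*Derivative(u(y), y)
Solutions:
 u(y) = C1 + Integral(y/cos(y), y)


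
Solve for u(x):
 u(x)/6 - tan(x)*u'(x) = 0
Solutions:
 u(x) = C1*sin(x)^(1/6)


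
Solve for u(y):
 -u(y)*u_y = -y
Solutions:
 u(y) = -sqrt(C1 + y^2)
 u(y) = sqrt(C1 + y^2)


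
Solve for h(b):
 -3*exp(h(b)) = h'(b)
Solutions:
 h(b) = log(1/(C1 + 3*b))


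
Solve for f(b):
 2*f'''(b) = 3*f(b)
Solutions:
 f(b) = C3*exp(2^(2/3)*3^(1/3)*b/2) + (C1*sin(2^(2/3)*3^(5/6)*b/4) + C2*cos(2^(2/3)*3^(5/6)*b/4))*exp(-2^(2/3)*3^(1/3)*b/4)


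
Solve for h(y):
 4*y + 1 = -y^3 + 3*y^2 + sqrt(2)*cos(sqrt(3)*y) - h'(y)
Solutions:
 h(y) = C1 - y^4/4 + y^3 - 2*y^2 - y + sqrt(6)*sin(sqrt(3)*y)/3


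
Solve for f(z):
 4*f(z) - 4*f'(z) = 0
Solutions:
 f(z) = C1*exp(z)


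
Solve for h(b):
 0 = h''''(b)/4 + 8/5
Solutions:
 h(b) = C1 + C2*b + C3*b^2 + C4*b^3 - 4*b^4/15


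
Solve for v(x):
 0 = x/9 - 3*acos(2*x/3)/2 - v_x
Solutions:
 v(x) = C1 + x^2/18 - 3*x*acos(2*x/3)/2 + 3*sqrt(9 - 4*x^2)/4


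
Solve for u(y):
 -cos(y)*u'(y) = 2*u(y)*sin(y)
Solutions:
 u(y) = C1*cos(y)^2


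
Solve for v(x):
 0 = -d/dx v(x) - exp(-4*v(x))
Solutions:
 v(x) = log(-I*(C1 - 4*x)^(1/4))
 v(x) = log(I*(C1 - 4*x)^(1/4))
 v(x) = log(-(C1 - 4*x)^(1/4))
 v(x) = log(C1 - 4*x)/4


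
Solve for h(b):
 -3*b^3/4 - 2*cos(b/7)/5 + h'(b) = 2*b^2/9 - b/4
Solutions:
 h(b) = C1 + 3*b^4/16 + 2*b^3/27 - b^2/8 + 14*sin(b/7)/5


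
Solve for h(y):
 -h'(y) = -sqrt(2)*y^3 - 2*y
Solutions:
 h(y) = C1 + sqrt(2)*y^4/4 + y^2


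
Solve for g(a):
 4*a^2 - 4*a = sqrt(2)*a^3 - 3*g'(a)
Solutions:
 g(a) = C1 + sqrt(2)*a^4/12 - 4*a^3/9 + 2*a^2/3


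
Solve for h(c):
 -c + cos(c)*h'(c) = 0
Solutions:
 h(c) = C1 + Integral(c/cos(c), c)


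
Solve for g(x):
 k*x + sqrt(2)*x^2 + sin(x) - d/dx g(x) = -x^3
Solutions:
 g(x) = C1 + k*x^2/2 + x^4/4 + sqrt(2)*x^3/3 - cos(x)


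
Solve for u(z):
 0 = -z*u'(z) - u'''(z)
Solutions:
 u(z) = C1 + Integral(C2*airyai(-z) + C3*airybi(-z), z)


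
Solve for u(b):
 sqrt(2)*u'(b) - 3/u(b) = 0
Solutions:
 u(b) = -sqrt(C1 + 3*sqrt(2)*b)
 u(b) = sqrt(C1 + 3*sqrt(2)*b)


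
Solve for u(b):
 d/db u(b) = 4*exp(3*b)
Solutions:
 u(b) = C1 + 4*exp(3*b)/3


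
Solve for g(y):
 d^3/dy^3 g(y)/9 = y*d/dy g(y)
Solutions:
 g(y) = C1 + Integral(C2*airyai(3^(2/3)*y) + C3*airybi(3^(2/3)*y), y)


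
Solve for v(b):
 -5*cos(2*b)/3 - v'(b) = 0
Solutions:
 v(b) = C1 - 5*sin(2*b)/6


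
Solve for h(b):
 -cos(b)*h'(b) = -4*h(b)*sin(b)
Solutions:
 h(b) = C1/cos(b)^4


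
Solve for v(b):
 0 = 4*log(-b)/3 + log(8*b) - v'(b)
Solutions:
 v(b) = C1 + 7*b*log(b)/3 + b*(-7/3 + 3*log(2) + 4*I*pi/3)


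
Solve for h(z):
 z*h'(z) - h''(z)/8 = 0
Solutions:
 h(z) = C1 + C2*erfi(2*z)


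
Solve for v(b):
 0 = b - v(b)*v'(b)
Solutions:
 v(b) = -sqrt(C1 + b^2)
 v(b) = sqrt(C1 + b^2)


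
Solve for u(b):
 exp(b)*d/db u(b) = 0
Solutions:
 u(b) = C1


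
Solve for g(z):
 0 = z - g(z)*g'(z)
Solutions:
 g(z) = -sqrt(C1 + z^2)
 g(z) = sqrt(C1 + z^2)


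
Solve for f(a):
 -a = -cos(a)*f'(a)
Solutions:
 f(a) = C1 + Integral(a/cos(a), a)


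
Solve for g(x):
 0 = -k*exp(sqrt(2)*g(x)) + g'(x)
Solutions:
 g(x) = sqrt(2)*(2*log(-1/(C1 + k*x)) - log(2))/4


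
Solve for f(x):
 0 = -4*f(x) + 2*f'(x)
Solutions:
 f(x) = C1*exp(2*x)


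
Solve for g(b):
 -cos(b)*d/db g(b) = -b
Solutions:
 g(b) = C1 + Integral(b/cos(b), b)


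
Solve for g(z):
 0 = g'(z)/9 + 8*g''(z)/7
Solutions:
 g(z) = C1 + C2*exp(-7*z/72)


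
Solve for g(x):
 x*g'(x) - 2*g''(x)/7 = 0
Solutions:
 g(x) = C1 + C2*erfi(sqrt(7)*x/2)


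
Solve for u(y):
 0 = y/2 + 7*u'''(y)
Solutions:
 u(y) = C1 + C2*y + C3*y^2 - y^4/336


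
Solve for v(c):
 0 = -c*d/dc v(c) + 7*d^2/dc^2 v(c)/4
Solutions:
 v(c) = C1 + C2*erfi(sqrt(14)*c/7)


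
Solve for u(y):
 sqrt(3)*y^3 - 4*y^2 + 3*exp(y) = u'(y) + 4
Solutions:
 u(y) = C1 + sqrt(3)*y^4/4 - 4*y^3/3 - 4*y + 3*exp(y)


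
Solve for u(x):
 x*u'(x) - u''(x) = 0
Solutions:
 u(x) = C1 + C2*erfi(sqrt(2)*x/2)


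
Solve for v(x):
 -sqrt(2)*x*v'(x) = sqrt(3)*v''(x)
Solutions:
 v(x) = C1 + C2*erf(6^(3/4)*x/6)


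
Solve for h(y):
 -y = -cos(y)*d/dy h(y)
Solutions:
 h(y) = C1 + Integral(y/cos(y), y)


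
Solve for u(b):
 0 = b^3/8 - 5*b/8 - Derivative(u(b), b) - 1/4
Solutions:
 u(b) = C1 + b^4/32 - 5*b^2/16 - b/4


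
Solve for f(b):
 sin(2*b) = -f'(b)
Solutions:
 f(b) = C1 + cos(2*b)/2


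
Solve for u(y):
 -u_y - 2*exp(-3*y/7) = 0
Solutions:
 u(y) = C1 + 14*exp(-3*y/7)/3


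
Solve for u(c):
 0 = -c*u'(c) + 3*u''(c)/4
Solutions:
 u(c) = C1 + C2*erfi(sqrt(6)*c/3)


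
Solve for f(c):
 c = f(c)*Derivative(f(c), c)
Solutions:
 f(c) = -sqrt(C1 + c^2)
 f(c) = sqrt(C1 + c^2)


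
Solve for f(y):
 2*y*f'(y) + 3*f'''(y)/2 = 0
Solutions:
 f(y) = C1 + Integral(C2*airyai(-6^(2/3)*y/3) + C3*airybi(-6^(2/3)*y/3), y)


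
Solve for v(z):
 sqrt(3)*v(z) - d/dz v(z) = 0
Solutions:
 v(z) = C1*exp(sqrt(3)*z)


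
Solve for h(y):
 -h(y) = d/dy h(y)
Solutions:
 h(y) = C1*exp(-y)


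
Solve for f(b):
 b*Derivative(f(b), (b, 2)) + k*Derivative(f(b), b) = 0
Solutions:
 f(b) = C1 + b^(1 - re(k))*(C2*sin(log(b)*Abs(im(k))) + C3*cos(log(b)*im(k)))


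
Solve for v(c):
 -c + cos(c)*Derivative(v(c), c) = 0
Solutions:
 v(c) = C1 + Integral(c/cos(c), c)


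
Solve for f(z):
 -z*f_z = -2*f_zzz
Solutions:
 f(z) = C1 + Integral(C2*airyai(2^(2/3)*z/2) + C3*airybi(2^(2/3)*z/2), z)


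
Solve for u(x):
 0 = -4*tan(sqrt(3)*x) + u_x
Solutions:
 u(x) = C1 - 4*sqrt(3)*log(cos(sqrt(3)*x))/3


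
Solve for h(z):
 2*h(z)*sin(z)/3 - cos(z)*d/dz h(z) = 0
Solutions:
 h(z) = C1/cos(z)^(2/3)


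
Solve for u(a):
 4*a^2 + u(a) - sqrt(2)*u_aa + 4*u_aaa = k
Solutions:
 u(a) = C1*exp(a*(2^(2/3)/(-sqrt(2) + sqrt(-2 + (108 - sqrt(2))^2) + 108)^(1/3) + 2*sqrt(2) + 2^(1/3)*(-sqrt(2) + sqrt(-2 + (108 - sqrt(2))^2) + 108)^(1/3))/24)*sin(2^(1/3)*sqrt(3)*a*(-(-sqrt(2) + sqrt(-2 + (108 - sqrt(2))^2) + 108)^(1/3) + 2^(1/3)/(-sqrt(2) + sqrt(-2 + (108 - sqrt(2))^2) + 108)^(1/3))/24) + C2*exp(a*(2^(2/3)/(-sqrt(2) + sqrt(-2 + (108 - sqrt(2))^2) + 108)^(1/3) + 2*sqrt(2) + 2^(1/3)*(-sqrt(2) + sqrt(-2 + (108 - sqrt(2))^2) + 108)^(1/3))/24)*cos(2^(1/3)*sqrt(3)*a*(-(-sqrt(2) + sqrt(-2 + (108 - sqrt(2))^2) + 108)^(1/3) + 2^(1/3)/(-sqrt(2) + sqrt(-2 + (108 - sqrt(2))^2) + 108)^(1/3))/24) + C3*exp(a*(-2^(1/3)*(-sqrt(2) + sqrt(-2 + (108 - sqrt(2))^2) + 108)^(1/3) - 2^(2/3)/(-sqrt(2) + sqrt(-2 + (108 - sqrt(2))^2) + 108)^(1/3) + sqrt(2))/12) - 4*a^2 + k - 8*sqrt(2)


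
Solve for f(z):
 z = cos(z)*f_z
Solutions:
 f(z) = C1 + Integral(z/cos(z), z)


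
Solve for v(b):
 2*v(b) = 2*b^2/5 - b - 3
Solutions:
 v(b) = b^2/5 - b/2 - 3/2


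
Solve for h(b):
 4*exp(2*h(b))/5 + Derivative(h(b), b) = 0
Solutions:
 h(b) = log(-sqrt(1/(C1 + 4*b))) - log(2) + log(10)/2
 h(b) = log(1/(C1 + 4*b))/2 - log(2) + log(10)/2


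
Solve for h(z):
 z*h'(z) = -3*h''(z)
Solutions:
 h(z) = C1 + C2*erf(sqrt(6)*z/6)


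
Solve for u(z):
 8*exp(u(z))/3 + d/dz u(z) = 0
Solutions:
 u(z) = log(1/(C1 + 8*z)) + log(3)


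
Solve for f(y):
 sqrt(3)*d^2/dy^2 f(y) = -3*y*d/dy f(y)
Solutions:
 f(y) = C1 + C2*erf(sqrt(2)*3^(1/4)*y/2)


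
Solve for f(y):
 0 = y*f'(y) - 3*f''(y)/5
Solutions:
 f(y) = C1 + C2*erfi(sqrt(30)*y/6)


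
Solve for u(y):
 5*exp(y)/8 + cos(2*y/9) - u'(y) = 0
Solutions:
 u(y) = C1 + 5*exp(y)/8 + 9*sin(2*y/9)/2


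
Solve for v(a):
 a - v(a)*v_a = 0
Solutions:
 v(a) = -sqrt(C1 + a^2)
 v(a) = sqrt(C1 + a^2)


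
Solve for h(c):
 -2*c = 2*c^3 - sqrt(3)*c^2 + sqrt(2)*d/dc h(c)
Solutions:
 h(c) = C1 - sqrt(2)*c^4/4 + sqrt(6)*c^3/6 - sqrt(2)*c^2/2


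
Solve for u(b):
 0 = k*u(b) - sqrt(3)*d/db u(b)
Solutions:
 u(b) = C1*exp(sqrt(3)*b*k/3)


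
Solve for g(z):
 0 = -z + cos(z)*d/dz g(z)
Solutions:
 g(z) = C1 + Integral(z/cos(z), z)


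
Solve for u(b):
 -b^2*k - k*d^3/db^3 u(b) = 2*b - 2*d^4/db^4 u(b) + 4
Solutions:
 u(b) = C1 + C2*b + C3*b^2 + C4*exp(b*k/2) - b^5/60 - b^4/(4*k) + b^3*(-2/3 - 2/k)/k


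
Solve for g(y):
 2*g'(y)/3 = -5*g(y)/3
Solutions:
 g(y) = C1*exp(-5*y/2)


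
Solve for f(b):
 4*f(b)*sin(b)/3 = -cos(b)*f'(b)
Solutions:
 f(b) = C1*cos(b)^(4/3)


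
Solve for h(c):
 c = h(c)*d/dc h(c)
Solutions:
 h(c) = -sqrt(C1 + c^2)
 h(c) = sqrt(C1 + c^2)


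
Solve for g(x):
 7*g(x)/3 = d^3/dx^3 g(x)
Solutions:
 g(x) = C3*exp(3^(2/3)*7^(1/3)*x/3) + (C1*sin(3^(1/6)*7^(1/3)*x/2) + C2*cos(3^(1/6)*7^(1/3)*x/2))*exp(-3^(2/3)*7^(1/3)*x/6)


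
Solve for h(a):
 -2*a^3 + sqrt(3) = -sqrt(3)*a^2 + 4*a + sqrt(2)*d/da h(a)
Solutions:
 h(a) = C1 - sqrt(2)*a^4/4 + sqrt(6)*a^3/6 - sqrt(2)*a^2 + sqrt(6)*a/2


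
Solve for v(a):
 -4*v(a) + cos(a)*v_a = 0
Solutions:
 v(a) = C1*(sin(a)^2 + 2*sin(a) + 1)/(sin(a)^2 - 2*sin(a) + 1)


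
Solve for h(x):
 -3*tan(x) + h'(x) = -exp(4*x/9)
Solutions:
 h(x) = C1 - 9*exp(4*x/9)/4 - 3*log(cos(x))


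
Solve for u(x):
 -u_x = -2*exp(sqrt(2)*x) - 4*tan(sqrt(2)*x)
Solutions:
 u(x) = C1 + sqrt(2)*exp(sqrt(2)*x) - 2*sqrt(2)*log(cos(sqrt(2)*x))


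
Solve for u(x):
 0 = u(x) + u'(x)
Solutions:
 u(x) = C1*exp(-x)


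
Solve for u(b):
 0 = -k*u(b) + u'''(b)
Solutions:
 u(b) = C1*exp(b*k^(1/3)) + C2*exp(b*k^(1/3)*(-1 + sqrt(3)*I)/2) + C3*exp(-b*k^(1/3)*(1 + sqrt(3)*I)/2)


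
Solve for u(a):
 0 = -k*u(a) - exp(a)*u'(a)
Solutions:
 u(a) = C1*exp(k*exp(-a))


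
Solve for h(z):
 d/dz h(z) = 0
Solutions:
 h(z) = C1


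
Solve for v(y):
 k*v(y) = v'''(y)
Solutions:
 v(y) = C1*exp(k^(1/3)*y) + C2*exp(k^(1/3)*y*(-1 + sqrt(3)*I)/2) + C3*exp(-k^(1/3)*y*(1 + sqrt(3)*I)/2)


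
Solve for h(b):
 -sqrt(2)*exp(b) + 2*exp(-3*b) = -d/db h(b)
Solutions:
 h(b) = C1 + sqrt(2)*exp(b) + 2*exp(-3*b)/3


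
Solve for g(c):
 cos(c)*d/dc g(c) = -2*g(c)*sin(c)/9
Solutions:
 g(c) = C1*cos(c)^(2/9)


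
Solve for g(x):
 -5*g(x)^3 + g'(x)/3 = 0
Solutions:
 g(x) = -sqrt(2)*sqrt(-1/(C1 + 15*x))/2
 g(x) = sqrt(2)*sqrt(-1/(C1 + 15*x))/2


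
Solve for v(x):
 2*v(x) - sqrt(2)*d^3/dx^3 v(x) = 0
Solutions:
 v(x) = C3*exp(2^(1/6)*x) + (C1*sin(2^(1/6)*sqrt(3)*x/2) + C2*cos(2^(1/6)*sqrt(3)*x/2))*exp(-2^(1/6)*x/2)


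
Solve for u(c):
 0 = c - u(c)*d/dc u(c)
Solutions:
 u(c) = -sqrt(C1 + c^2)
 u(c) = sqrt(C1 + c^2)


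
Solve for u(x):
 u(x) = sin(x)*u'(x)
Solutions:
 u(x) = C1*sqrt(cos(x) - 1)/sqrt(cos(x) + 1)


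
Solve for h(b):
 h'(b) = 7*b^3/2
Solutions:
 h(b) = C1 + 7*b^4/8


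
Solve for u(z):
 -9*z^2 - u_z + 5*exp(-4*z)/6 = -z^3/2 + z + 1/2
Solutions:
 u(z) = C1 + z^4/8 - 3*z^3 - z^2/2 - z/2 - 5*exp(-4*z)/24


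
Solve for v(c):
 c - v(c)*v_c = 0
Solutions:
 v(c) = -sqrt(C1 + c^2)
 v(c) = sqrt(C1 + c^2)


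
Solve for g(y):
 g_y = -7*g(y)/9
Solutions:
 g(y) = C1*exp(-7*y/9)


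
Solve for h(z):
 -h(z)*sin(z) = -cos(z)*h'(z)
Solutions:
 h(z) = C1/cos(z)


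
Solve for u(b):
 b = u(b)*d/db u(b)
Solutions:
 u(b) = -sqrt(C1 + b^2)
 u(b) = sqrt(C1 + b^2)


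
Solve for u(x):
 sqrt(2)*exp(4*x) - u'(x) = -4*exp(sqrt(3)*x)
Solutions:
 u(x) = C1 + sqrt(2)*exp(4*x)/4 + 4*sqrt(3)*exp(sqrt(3)*x)/3


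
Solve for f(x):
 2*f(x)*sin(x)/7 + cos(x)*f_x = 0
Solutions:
 f(x) = C1*cos(x)^(2/7)


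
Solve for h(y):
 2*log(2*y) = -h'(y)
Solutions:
 h(y) = C1 - 2*y*log(y) - y*log(4) + 2*y


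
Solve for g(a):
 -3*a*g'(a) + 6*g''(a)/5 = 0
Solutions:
 g(a) = C1 + C2*erfi(sqrt(5)*a/2)


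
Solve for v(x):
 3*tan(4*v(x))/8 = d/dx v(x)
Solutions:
 v(x) = -asin(C1*exp(3*x/2))/4 + pi/4
 v(x) = asin(C1*exp(3*x/2))/4


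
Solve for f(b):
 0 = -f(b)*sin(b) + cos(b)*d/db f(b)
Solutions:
 f(b) = C1/cos(b)


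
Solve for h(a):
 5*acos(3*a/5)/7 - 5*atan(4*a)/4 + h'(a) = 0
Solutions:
 h(a) = C1 - 5*a*acos(3*a/5)/7 + 5*a*atan(4*a)/4 + 5*sqrt(25 - 9*a^2)/21 - 5*log(16*a^2 + 1)/32


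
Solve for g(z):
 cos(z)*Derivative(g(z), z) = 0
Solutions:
 g(z) = C1


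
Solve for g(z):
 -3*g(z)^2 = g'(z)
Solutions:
 g(z) = 1/(C1 + 3*z)


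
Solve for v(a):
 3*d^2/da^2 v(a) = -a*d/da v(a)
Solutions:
 v(a) = C1 + C2*erf(sqrt(6)*a/6)


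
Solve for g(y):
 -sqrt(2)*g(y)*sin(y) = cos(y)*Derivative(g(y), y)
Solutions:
 g(y) = C1*cos(y)^(sqrt(2))


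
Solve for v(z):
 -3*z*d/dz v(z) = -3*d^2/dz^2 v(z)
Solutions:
 v(z) = C1 + C2*erfi(sqrt(2)*z/2)


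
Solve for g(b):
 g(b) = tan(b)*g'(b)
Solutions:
 g(b) = C1*sin(b)


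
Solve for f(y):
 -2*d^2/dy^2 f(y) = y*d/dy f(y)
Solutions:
 f(y) = C1 + C2*erf(y/2)


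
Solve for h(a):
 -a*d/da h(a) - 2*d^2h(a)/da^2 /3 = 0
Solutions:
 h(a) = C1 + C2*erf(sqrt(3)*a/2)


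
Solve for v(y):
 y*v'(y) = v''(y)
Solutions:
 v(y) = C1 + C2*erfi(sqrt(2)*y/2)


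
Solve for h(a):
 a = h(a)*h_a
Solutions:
 h(a) = -sqrt(C1 + a^2)
 h(a) = sqrt(C1 + a^2)


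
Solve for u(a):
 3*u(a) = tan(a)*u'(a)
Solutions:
 u(a) = C1*sin(a)^3


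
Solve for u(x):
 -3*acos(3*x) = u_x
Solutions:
 u(x) = C1 - 3*x*acos(3*x) + sqrt(1 - 9*x^2)


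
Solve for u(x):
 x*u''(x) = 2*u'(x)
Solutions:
 u(x) = C1 + C2*x^3


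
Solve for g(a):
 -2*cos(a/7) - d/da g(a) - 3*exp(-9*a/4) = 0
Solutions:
 g(a) = C1 - 14*sin(a/7) + 4*exp(-9*a/4)/3


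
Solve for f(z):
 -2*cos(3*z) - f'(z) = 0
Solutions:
 f(z) = C1 - 2*sin(3*z)/3


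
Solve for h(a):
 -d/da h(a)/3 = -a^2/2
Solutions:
 h(a) = C1 + a^3/2


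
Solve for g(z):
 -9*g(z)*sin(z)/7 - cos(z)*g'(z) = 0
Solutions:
 g(z) = C1*cos(z)^(9/7)


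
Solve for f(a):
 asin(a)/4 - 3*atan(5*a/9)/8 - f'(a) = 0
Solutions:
 f(a) = C1 + a*asin(a)/4 - 3*a*atan(5*a/9)/8 + sqrt(1 - a^2)/4 + 27*log(25*a^2 + 81)/80


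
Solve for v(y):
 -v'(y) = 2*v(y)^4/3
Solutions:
 v(y) = (-1 - sqrt(3)*I)*(1/(C1 + 2*y))^(1/3)/2
 v(y) = (-1 + sqrt(3)*I)*(1/(C1 + 2*y))^(1/3)/2
 v(y) = (1/(C1 + 2*y))^(1/3)


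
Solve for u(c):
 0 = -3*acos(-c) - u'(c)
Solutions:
 u(c) = C1 - 3*c*acos(-c) - 3*sqrt(1 - c^2)


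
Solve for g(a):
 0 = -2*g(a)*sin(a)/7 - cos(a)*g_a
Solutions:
 g(a) = C1*cos(a)^(2/7)


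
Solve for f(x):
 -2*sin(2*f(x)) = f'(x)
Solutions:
 f(x) = pi - acos((-C1 - exp(8*x))/(C1 - exp(8*x)))/2
 f(x) = acos((-C1 - exp(8*x))/(C1 - exp(8*x)))/2


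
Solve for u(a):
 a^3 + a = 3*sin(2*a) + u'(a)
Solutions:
 u(a) = C1 + a^4/4 + a^2/2 + 3*cos(2*a)/2


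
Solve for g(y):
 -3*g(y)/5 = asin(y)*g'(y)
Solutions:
 g(y) = C1*exp(-3*Integral(1/asin(y), y)/5)


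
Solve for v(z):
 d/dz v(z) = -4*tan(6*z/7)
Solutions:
 v(z) = C1 + 14*log(cos(6*z/7))/3


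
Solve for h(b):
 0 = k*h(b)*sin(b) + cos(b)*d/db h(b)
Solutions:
 h(b) = C1*exp(k*log(cos(b)))


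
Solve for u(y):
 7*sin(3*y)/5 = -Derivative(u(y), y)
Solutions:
 u(y) = C1 + 7*cos(3*y)/15


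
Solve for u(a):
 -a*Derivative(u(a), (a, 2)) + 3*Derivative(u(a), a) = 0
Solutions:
 u(a) = C1 + C2*a^4


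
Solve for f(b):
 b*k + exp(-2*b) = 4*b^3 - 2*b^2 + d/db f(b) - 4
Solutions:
 f(b) = C1 - b^4 + 2*b^3/3 + b^2*k/2 + 4*b - exp(-2*b)/2


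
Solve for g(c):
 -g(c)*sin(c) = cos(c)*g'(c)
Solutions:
 g(c) = C1*cos(c)


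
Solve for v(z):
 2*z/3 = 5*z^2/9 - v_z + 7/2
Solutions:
 v(z) = C1 + 5*z^3/27 - z^2/3 + 7*z/2


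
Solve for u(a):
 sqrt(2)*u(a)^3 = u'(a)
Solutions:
 u(a) = -sqrt(2)*sqrt(-1/(C1 + sqrt(2)*a))/2
 u(a) = sqrt(2)*sqrt(-1/(C1 + sqrt(2)*a))/2


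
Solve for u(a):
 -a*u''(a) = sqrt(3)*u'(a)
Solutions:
 u(a) = C1 + C2*a^(1 - sqrt(3))


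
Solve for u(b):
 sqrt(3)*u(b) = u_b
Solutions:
 u(b) = C1*exp(sqrt(3)*b)


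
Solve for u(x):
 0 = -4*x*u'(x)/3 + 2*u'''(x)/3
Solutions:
 u(x) = C1 + Integral(C2*airyai(2^(1/3)*x) + C3*airybi(2^(1/3)*x), x)


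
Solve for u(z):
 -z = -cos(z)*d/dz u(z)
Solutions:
 u(z) = C1 + Integral(z/cos(z), z)


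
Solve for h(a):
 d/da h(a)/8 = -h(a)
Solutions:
 h(a) = C1*exp(-8*a)


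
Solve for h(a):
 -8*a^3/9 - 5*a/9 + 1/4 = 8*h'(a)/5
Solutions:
 h(a) = C1 - 5*a^4/36 - 25*a^2/144 + 5*a/32


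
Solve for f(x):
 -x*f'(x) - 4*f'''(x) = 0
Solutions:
 f(x) = C1 + Integral(C2*airyai(-2^(1/3)*x/2) + C3*airybi(-2^(1/3)*x/2), x)


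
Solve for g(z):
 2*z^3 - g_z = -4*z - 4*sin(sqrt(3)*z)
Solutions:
 g(z) = C1 + z^4/2 + 2*z^2 - 4*sqrt(3)*cos(sqrt(3)*z)/3


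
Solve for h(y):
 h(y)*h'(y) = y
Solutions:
 h(y) = -sqrt(C1 + y^2)
 h(y) = sqrt(C1 + y^2)


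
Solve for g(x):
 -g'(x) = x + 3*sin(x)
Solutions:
 g(x) = C1 - x^2/2 + 3*cos(x)


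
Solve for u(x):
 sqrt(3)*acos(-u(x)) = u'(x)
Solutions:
 Integral(1/acos(-_y), (_y, u(x))) = C1 + sqrt(3)*x


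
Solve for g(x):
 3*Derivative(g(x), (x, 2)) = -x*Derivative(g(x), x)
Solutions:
 g(x) = C1 + C2*erf(sqrt(6)*x/6)


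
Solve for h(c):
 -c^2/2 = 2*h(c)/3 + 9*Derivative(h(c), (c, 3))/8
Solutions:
 h(c) = C3*exp(-2*2^(1/3)*c/3) - 3*c^2/4 + (C1*sin(2^(1/3)*sqrt(3)*c/3) + C2*cos(2^(1/3)*sqrt(3)*c/3))*exp(2^(1/3)*c/3)


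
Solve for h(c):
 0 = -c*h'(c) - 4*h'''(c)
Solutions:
 h(c) = C1 + Integral(C2*airyai(-2^(1/3)*c/2) + C3*airybi(-2^(1/3)*c/2), c)


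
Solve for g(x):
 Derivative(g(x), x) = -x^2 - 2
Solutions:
 g(x) = C1 - x^3/3 - 2*x


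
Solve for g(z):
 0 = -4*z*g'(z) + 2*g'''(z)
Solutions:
 g(z) = C1 + Integral(C2*airyai(2^(1/3)*z) + C3*airybi(2^(1/3)*z), z)


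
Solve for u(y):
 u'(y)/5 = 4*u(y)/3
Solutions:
 u(y) = C1*exp(20*y/3)


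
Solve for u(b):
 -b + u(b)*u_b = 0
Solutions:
 u(b) = -sqrt(C1 + b^2)
 u(b) = sqrt(C1 + b^2)


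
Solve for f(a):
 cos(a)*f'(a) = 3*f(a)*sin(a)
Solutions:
 f(a) = C1/cos(a)^3


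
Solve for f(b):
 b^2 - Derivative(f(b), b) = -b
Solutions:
 f(b) = C1 + b^3/3 + b^2/2


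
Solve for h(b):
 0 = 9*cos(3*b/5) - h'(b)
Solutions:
 h(b) = C1 + 15*sin(3*b/5)


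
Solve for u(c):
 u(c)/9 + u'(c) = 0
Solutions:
 u(c) = C1*exp(-c/9)


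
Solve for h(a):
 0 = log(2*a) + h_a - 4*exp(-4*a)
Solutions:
 h(a) = C1 - a*log(a) + a*(1 - log(2)) - exp(-4*a)


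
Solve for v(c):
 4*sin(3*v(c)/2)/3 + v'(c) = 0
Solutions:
 v(c) = -2*acos((-C1 - exp(4*c))/(C1 - exp(4*c)))/3 + 4*pi/3
 v(c) = 2*acos((-C1 - exp(4*c))/(C1 - exp(4*c)))/3


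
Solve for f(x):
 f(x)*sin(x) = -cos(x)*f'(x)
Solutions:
 f(x) = C1*cos(x)


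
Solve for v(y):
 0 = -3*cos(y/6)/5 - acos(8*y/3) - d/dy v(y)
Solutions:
 v(y) = C1 - y*acos(8*y/3) + sqrt(9 - 64*y^2)/8 - 18*sin(y/6)/5


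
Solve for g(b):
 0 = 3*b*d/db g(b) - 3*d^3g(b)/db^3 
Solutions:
 g(b) = C1 + Integral(C2*airyai(b) + C3*airybi(b), b)


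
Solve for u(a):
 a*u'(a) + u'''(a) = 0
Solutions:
 u(a) = C1 + Integral(C2*airyai(-a) + C3*airybi(-a), a)


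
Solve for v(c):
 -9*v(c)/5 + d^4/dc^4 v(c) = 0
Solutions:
 v(c) = C1*exp(-sqrt(3)*5^(3/4)*c/5) + C2*exp(sqrt(3)*5^(3/4)*c/5) + C3*sin(sqrt(3)*5^(3/4)*c/5) + C4*cos(sqrt(3)*5^(3/4)*c/5)


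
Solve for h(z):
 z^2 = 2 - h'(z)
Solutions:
 h(z) = C1 - z^3/3 + 2*z


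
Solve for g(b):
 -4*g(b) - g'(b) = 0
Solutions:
 g(b) = C1*exp(-4*b)


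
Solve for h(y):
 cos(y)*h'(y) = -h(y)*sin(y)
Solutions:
 h(y) = C1*cos(y)


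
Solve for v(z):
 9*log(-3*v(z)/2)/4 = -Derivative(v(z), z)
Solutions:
 4*Integral(1/(log(-_y) - log(2) + log(3)), (_y, v(z)))/9 = C1 - z


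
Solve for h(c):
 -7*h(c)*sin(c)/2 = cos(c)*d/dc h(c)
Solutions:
 h(c) = C1*cos(c)^(7/2)


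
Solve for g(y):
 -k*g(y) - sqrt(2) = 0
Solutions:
 g(y) = -sqrt(2)/k


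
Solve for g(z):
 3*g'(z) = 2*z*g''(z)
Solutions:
 g(z) = C1 + C2*z^(5/2)


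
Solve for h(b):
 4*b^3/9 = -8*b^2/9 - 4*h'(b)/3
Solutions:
 h(b) = C1 - b^4/12 - 2*b^3/9


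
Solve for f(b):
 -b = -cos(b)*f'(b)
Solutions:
 f(b) = C1 + Integral(b/cos(b), b)


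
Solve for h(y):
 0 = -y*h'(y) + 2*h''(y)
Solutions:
 h(y) = C1 + C2*erfi(y/2)


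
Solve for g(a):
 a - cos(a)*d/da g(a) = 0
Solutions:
 g(a) = C1 + Integral(a/cos(a), a)


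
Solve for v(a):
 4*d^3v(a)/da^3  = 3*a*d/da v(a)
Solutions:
 v(a) = C1 + Integral(C2*airyai(6^(1/3)*a/2) + C3*airybi(6^(1/3)*a/2), a)


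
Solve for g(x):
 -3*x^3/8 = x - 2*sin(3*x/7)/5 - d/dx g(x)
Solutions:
 g(x) = C1 + 3*x^4/32 + x^2/2 + 14*cos(3*x/7)/15


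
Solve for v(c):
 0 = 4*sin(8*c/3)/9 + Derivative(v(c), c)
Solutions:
 v(c) = C1 + cos(8*c/3)/6


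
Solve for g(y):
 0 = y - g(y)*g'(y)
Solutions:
 g(y) = -sqrt(C1 + y^2)
 g(y) = sqrt(C1 + y^2)


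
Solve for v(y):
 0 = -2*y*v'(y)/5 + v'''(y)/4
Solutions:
 v(y) = C1 + Integral(C2*airyai(2*5^(2/3)*y/5) + C3*airybi(2*5^(2/3)*y/5), y)


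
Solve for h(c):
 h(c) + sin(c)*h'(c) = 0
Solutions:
 h(c) = C1*sqrt(cos(c) + 1)/sqrt(cos(c) - 1)


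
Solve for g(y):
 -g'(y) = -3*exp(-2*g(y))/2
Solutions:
 g(y) = log(-sqrt(C1 + 3*y))
 g(y) = log(C1 + 3*y)/2


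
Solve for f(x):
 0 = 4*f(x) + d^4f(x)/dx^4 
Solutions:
 f(x) = (C1*sin(x) + C2*cos(x))*exp(-x) + (C3*sin(x) + C4*cos(x))*exp(x)


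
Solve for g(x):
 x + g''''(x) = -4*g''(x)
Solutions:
 g(x) = C1 + C2*x + C3*sin(2*x) + C4*cos(2*x) - x^3/24


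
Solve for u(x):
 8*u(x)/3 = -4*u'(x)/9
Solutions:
 u(x) = C1*exp(-6*x)


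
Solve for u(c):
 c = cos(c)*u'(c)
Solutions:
 u(c) = C1 + Integral(c/cos(c), c)


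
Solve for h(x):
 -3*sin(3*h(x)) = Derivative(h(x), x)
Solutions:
 h(x) = -acos((-C1 - exp(18*x))/(C1 - exp(18*x)))/3 + 2*pi/3
 h(x) = acos((-C1 - exp(18*x))/(C1 - exp(18*x)))/3


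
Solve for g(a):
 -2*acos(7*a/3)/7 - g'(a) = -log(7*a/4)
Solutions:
 g(a) = C1 + a*log(a) - 2*a*acos(7*a/3)/7 - 2*a*log(2) - a + a*log(7) + 2*sqrt(9 - 49*a^2)/49


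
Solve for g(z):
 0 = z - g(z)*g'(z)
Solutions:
 g(z) = -sqrt(C1 + z^2)
 g(z) = sqrt(C1 + z^2)


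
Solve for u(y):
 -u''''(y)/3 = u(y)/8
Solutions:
 u(y) = (C1*sin(2^(3/4)*3^(1/4)*y/4) + C2*cos(2^(3/4)*3^(1/4)*y/4))*exp(-2^(3/4)*3^(1/4)*y/4) + (C3*sin(2^(3/4)*3^(1/4)*y/4) + C4*cos(2^(3/4)*3^(1/4)*y/4))*exp(2^(3/4)*3^(1/4)*y/4)


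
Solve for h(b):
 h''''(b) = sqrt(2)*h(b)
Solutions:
 h(b) = C1*exp(-2^(1/8)*b) + C2*exp(2^(1/8)*b) + C3*sin(2^(1/8)*b) + C4*cos(2^(1/8)*b)


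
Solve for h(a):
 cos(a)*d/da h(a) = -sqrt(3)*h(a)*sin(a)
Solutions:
 h(a) = C1*cos(a)^(sqrt(3))


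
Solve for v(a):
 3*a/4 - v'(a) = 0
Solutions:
 v(a) = C1 + 3*a^2/8


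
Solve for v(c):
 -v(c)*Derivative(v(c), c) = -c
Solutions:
 v(c) = -sqrt(C1 + c^2)
 v(c) = sqrt(C1 + c^2)


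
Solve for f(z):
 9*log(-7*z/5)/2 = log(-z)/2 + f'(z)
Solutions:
 f(z) = C1 + 4*z*log(-z) + z*(-5*log(5) - 4 + log(35)/2 + 4*log(7))


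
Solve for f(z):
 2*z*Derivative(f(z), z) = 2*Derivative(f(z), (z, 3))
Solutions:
 f(z) = C1 + Integral(C2*airyai(z) + C3*airybi(z), z)


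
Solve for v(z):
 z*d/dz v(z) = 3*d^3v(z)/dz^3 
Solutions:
 v(z) = C1 + Integral(C2*airyai(3^(2/3)*z/3) + C3*airybi(3^(2/3)*z/3), z)


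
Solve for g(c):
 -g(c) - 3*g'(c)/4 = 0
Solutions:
 g(c) = C1*exp(-4*c/3)


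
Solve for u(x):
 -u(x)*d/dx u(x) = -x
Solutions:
 u(x) = -sqrt(C1 + x^2)
 u(x) = sqrt(C1 + x^2)


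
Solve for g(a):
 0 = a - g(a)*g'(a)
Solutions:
 g(a) = -sqrt(C1 + a^2)
 g(a) = sqrt(C1 + a^2)


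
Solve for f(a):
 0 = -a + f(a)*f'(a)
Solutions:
 f(a) = -sqrt(C1 + a^2)
 f(a) = sqrt(C1 + a^2)


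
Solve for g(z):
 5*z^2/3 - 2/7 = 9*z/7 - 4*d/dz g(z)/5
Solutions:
 g(z) = C1 - 25*z^3/36 + 45*z^2/56 + 5*z/14


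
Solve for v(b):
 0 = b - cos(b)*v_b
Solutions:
 v(b) = C1 + Integral(b/cos(b), b)


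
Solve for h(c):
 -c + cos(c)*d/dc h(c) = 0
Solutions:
 h(c) = C1 + Integral(c/cos(c), c)


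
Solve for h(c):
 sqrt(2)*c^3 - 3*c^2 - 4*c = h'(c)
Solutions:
 h(c) = C1 + sqrt(2)*c^4/4 - c^3 - 2*c^2


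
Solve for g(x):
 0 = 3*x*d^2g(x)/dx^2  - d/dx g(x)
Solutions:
 g(x) = C1 + C2*x^(4/3)


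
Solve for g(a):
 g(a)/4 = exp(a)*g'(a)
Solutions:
 g(a) = C1*exp(-exp(-a)/4)


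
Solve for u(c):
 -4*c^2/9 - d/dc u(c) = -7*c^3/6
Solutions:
 u(c) = C1 + 7*c^4/24 - 4*c^3/27


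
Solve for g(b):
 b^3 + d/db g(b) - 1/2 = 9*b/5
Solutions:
 g(b) = C1 - b^4/4 + 9*b^2/10 + b/2


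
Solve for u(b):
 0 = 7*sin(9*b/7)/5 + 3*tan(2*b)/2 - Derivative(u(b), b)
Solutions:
 u(b) = C1 - 3*log(cos(2*b))/4 - 49*cos(9*b/7)/45


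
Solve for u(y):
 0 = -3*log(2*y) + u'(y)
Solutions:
 u(y) = C1 + 3*y*log(y) - 3*y + y*log(8)


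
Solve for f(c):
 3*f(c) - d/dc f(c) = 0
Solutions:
 f(c) = C1*exp(3*c)


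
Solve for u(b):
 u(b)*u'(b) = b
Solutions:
 u(b) = -sqrt(C1 + b^2)
 u(b) = sqrt(C1 + b^2)


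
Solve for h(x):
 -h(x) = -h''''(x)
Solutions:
 h(x) = C1*exp(-x) + C2*exp(x) + C3*sin(x) + C4*cos(x)


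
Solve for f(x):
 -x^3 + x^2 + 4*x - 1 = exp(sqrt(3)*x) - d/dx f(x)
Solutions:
 f(x) = C1 + x^4/4 - x^3/3 - 2*x^2 + x + sqrt(3)*exp(sqrt(3)*x)/3


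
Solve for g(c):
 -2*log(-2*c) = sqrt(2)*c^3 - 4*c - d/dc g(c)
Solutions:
 g(c) = C1 + sqrt(2)*c^4/4 - 2*c^2 + 2*c*log(-c) + 2*c*(-1 + log(2))


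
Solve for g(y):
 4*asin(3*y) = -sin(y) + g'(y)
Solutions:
 g(y) = C1 + 4*y*asin(3*y) + 4*sqrt(1 - 9*y^2)/3 - cos(y)


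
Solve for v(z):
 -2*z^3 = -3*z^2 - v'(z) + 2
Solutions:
 v(z) = C1 + z^4/2 - z^3 + 2*z


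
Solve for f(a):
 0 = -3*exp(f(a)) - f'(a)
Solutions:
 f(a) = log(1/(C1 + 3*a))


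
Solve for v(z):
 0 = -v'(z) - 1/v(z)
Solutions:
 v(z) = -sqrt(C1 - 2*z)
 v(z) = sqrt(C1 - 2*z)


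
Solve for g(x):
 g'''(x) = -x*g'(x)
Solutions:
 g(x) = C1 + Integral(C2*airyai(-x) + C3*airybi(-x), x)


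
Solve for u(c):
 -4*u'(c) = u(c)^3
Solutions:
 u(c) = -sqrt(2)*sqrt(-1/(C1 - c))
 u(c) = sqrt(2)*sqrt(-1/(C1 - c))


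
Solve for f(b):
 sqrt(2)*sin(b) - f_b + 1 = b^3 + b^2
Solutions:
 f(b) = C1 - b^4/4 - b^3/3 + b - sqrt(2)*cos(b)


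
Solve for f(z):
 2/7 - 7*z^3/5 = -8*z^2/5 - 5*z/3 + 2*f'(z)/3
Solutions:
 f(z) = C1 - 21*z^4/40 + 4*z^3/5 + 5*z^2/4 + 3*z/7


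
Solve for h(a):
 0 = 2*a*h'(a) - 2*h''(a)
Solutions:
 h(a) = C1 + C2*erfi(sqrt(2)*a/2)


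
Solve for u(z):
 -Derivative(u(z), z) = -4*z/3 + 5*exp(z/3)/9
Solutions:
 u(z) = C1 + 2*z^2/3 - 5*exp(z/3)/3


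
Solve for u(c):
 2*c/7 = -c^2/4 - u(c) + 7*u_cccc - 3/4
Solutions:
 u(c) = C1*exp(-7^(3/4)*c/7) + C2*exp(7^(3/4)*c/7) + C3*sin(7^(3/4)*c/7) + C4*cos(7^(3/4)*c/7) - c^2/4 - 2*c/7 - 3/4


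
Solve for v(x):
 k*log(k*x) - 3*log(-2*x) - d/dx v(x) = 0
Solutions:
 v(x) = C1 + x*(k - 3)*log(-x) + x*(k*log(-k) - k - 3*log(2) + 3)


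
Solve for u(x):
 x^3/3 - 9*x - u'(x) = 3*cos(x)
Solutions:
 u(x) = C1 + x^4/12 - 9*x^2/2 - 3*sin(x)


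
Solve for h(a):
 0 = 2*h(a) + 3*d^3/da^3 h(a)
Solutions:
 h(a) = C3*exp(-2^(1/3)*3^(2/3)*a/3) + (C1*sin(2^(1/3)*3^(1/6)*a/2) + C2*cos(2^(1/3)*3^(1/6)*a/2))*exp(2^(1/3)*3^(2/3)*a/6)


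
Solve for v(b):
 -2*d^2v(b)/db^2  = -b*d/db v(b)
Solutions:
 v(b) = C1 + C2*erfi(b/2)


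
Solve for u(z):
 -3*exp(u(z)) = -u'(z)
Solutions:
 u(z) = log(-1/(C1 + 3*z))


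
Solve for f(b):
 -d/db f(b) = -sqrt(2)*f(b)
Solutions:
 f(b) = C1*exp(sqrt(2)*b)


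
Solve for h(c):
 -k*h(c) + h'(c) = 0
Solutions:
 h(c) = C1*exp(c*k)


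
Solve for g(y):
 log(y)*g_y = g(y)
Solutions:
 g(y) = C1*exp(li(y))


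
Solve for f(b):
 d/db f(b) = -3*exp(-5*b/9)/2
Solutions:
 f(b) = C1 + 27*exp(-5*b/9)/10


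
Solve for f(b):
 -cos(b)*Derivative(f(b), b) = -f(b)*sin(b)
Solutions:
 f(b) = C1/cos(b)


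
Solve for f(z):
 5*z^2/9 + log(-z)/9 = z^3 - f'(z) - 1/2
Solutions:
 f(z) = C1 + z^4/4 - 5*z^3/27 - z*log(-z)/9 - 7*z/18


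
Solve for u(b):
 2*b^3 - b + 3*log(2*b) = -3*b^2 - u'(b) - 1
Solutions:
 u(b) = C1 - b^4/2 - b^3 + b^2/2 - 3*b*log(b) - b*log(8) + 2*b


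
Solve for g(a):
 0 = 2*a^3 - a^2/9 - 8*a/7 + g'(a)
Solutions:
 g(a) = C1 - a^4/2 + a^3/27 + 4*a^2/7
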